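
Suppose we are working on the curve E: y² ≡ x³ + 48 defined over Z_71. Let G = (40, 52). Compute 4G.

(0, 30)

Double-and-add on 4 = (100)₂. Start with G = (40, 52) for the leading 1-bit.
double: tangent at (40, 52): λ = (3·40² + 0)/(2·52) ≡ 43/33. 33⁻¹ ≡ 28 (mod 71), so λ ≡ 43·28 ≡ 68.
  x = λ² - 40 - 40 = 4624 - 80 ≡ 0; y = λ·(40 - 0) - 52 ≡ 41. → (0, 41)
double: tangent at (0, 41): λ = (3·0² + 0)/(2·41) ≡ 0/11. 11⁻¹ ≡ 13 (mod 71) since 11·13 = 143 ≡ 1, so λ ≡ 0·13 ≡ 0.
  x = λ² - 0 - 0 = 0 - 0 ≡ 0; y = λ·(0 - 0) - 41 ≡ 30. → (0, 30)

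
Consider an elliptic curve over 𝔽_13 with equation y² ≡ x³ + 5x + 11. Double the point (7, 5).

tangent at (7, 5): λ = (3·7² + 5)/(2·5) ≡ 9/10. 10⁻¹ ≡ 4 (mod 13), so λ ≡ 9·4 ≡ 10.
  x = λ² - 7 - 7 = 100 - 14 ≡ 8; y = λ·(7 - 8) - 5 ≡ 11. → (8, 11)

(8, 11)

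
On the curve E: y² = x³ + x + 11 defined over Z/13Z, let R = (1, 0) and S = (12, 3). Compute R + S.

(12, 10)

(1, 0) + (12, 3). λ = (3 - 0)/(12 - 1) ≡ 3/11 mod 13. 11⁻¹ ≡ 6 (mod 13) since 11·6 = 66 ≡ 1, so λ ≡ 5.
  x = λ² - 1 - 12 = 25 - 13 ≡ 12; y = λ·(1 - 12) - 0 ≡ 10. → (12, 10)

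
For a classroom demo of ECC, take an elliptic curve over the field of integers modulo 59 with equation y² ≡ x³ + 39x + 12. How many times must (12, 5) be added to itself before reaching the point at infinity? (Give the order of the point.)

2P: tangent at (12, 5): λ = (3·12² + 39)/(2·5) ≡ 58/10. 10⁻¹ ≡ 6 (mod 59) since 10·6 = 60 ≡ 1, so λ ≡ 58·6 ≡ 53.
  x = λ² - 12 - 12 = 2809 - 24 ≡ 12; y = λ·(12 - 12) - 5 ≡ 54. → (12, 54)
3P: (12, 54) + (12, 5): same x and y₁ ≡ -y₂, so the sum is the point at infinity.
3P = the point at infinity, so the order is 3.

3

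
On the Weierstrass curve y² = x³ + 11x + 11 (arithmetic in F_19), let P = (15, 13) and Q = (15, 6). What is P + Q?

O

The two points share x = 15 and their y-coordinates satisfy 13 + 6 ≡ 0 (mod 19), so they are inverses. Their sum is the point at infinity.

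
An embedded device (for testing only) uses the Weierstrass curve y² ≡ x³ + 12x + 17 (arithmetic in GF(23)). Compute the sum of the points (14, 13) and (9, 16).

(14, 13) + (9, 16). λ = (16 - 13)/(9 - 14) ≡ 3/18 mod 23. 18⁻¹ ≡ 9 (mod 23), so λ ≡ 4.
  x = λ² - 14 - 9 = 16 - 23 ≡ 16; y = λ·(14 - 16) - 13 ≡ 2. → (16, 2)

(16, 2)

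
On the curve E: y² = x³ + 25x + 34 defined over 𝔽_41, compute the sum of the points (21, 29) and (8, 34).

(21, 29) + (8, 34). λ = (34 - 29)/(8 - 21) ≡ 5/28 mod 41. 28⁻¹ ≡ 22 (mod 41), so λ ≡ 28.
  x = λ² - 21 - 8 = 784 - 29 ≡ 17; y = λ·(21 - 17) - 29 ≡ 1. → (17, 1)

(17, 1)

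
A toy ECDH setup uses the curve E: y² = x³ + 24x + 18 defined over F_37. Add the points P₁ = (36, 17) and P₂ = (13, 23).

(36, 17) + (13, 23). λ = (23 - 17)/(13 - 36) ≡ 6/14 mod 37. 14⁻¹ ≡ 8 (mod 37) since 14·8 = 112 ≡ 1, so λ ≡ 11.
  x = λ² - 36 - 13 = 121 - 49 ≡ 35; y = λ·(36 - 35) - 17 ≡ 31. → (35, 31)

(35, 31)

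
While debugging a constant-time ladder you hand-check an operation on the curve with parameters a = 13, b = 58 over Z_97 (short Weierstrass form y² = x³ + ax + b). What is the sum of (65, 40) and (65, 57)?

O

The two points share x = 65 and their y-coordinates satisfy 40 + 57 ≡ 0 (mod 97), so they are inverses. Their sum is the point at infinity.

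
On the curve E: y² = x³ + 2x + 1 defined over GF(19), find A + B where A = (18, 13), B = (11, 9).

(7, 15)

(18, 13) + (11, 9). λ = (9 - 13)/(11 - 18) ≡ 15/12 mod 19. 12⁻¹ ≡ 8 (mod 19) since 12·8 = 96 ≡ 1, so λ ≡ 6.
  x = λ² - 18 - 11 = 36 - 29 ≡ 7; y = λ·(18 - 7) - 13 ≡ 15. → (7, 15)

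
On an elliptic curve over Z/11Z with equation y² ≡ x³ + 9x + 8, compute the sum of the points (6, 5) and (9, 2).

(8, 8)

(6, 5) + (9, 2). λ = (2 - 5)/(9 - 6) ≡ 8/3 mod 11. 3⁻¹ ≡ 4 (mod 11), so λ ≡ 10.
  x = λ² - 6 - 9 = 100 - 15 ≡ 8; y = λ·(6 - 8) - 5 ≡ 8. → (8, 8)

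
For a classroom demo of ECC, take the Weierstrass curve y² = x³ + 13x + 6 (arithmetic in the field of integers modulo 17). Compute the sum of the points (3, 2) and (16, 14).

(7, 10)

(3, 2) + (16, 14). λ = (14 - 2)/(16 - 3) ≡ 12/13 mod 17. 13⁻¹ ≡ 4 (mod 17) since 13·4 = 52 ≡ 1, so λ ≡ 14.
  x = λ² - 3 - 16 = 196 - 19 ≡ 7; y = λ·(3 - 7) - 2 ≡ 10. → (7, 10)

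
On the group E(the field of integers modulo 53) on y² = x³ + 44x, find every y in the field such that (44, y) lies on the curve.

x³ + 44x + 0 = 87120 ≡ 41 (mod 53).
41 is a non-residue mod 53; no y exists.

none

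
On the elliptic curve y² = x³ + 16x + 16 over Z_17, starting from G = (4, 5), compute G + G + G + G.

(14, 14)

Double-and-add on 4 = (100)₂. Start with G = (4, 5) for the leading 1-bit.
double: tangent at (4, 5): λ = (3·4² + 16)/(2·5) ≡ 13/10. 10⁻¹ ≡ 12 (mod 17), so λ ≡ 13·12 ≡ 3.
  x = λ² - 4 - 4 = 9 - 8 ≡ 1; y = λ·(4 - 1) - 5 ≡ 4. → (1, 4)
double: tangent at (1, 4): λ = (3·1² + 16)/(2·4) ≡ 2/8. 8⁻¹ ≡ 15 (mod 17) since 8·15 = 120 ≡ 1, so λ ≡ 2·15 ≡ 13.
  x = λ² - 1 - 1 = 169 - 2 ≡ 14; y = λ·(1 - 14) - 4 ≡ 14. → (14, 14)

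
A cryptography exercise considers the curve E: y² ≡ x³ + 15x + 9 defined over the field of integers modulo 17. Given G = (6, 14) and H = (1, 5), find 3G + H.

First 3G:
Repeated addition: build up to 3G.
2G: tangent at (6, 14): λ = (3·6² + 15)/(2·14) ≡ 4/11. 11⁻¹ ≡ 14 (mod 17), so λ ≡ 4·14 ≡ 5.
  x = λ² - 6 - 6 = 25 - 12 ≡ 13; y = λ·(6 - 13) - 14 ≡ 2. → (13, 2)
3G: (13, 2) + (6, 14). λ = (14 - 2)/(6 - 13) ≡ 12/10 mod 17. 10⁻¹ ≡ 12 (mod 17) since 10·12 = 120 ≡ 1, so λ ≡ 8.
  x = λ² - 13 - 6 = 64 - 19 ≡ 11; y = λ·(13 - 11) - 2 ≡ 14. → (11, 14)
3G = (11, 14).
Finally 3G + H:
(11, 14) + (1, 5). λ = (5 - 14)/(1 - 11) ≡ 8/7 mod 17. 7⁻¹ ≡ 5 (mod 17), so λ ≡ 6.
  x = λ² - 11 - 1 = 36 - 12 ≡ 7; y = λ·(11 - 7) - 14 ≡ 10. → (7, 10)

(7, 10)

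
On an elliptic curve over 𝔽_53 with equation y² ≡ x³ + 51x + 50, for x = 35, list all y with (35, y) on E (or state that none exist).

none

x³ + 51x + 50 = 44710 ≡ 31 (mod 53).
31 is a non-residue mod 53; no y exists.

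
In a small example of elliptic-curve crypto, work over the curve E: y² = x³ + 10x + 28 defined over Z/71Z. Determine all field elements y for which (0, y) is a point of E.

x³ + 10x + 28 = 28 ≡ 28 (mod 71).
28 is a non-residue mod 71; no y exists.

none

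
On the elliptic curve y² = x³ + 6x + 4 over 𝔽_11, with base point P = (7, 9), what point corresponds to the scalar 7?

(8, 5)

Double-and-add on 7 = (111)₂. Start with P = (7, 9) for the leading 1-bit.
double: tangent at (7, 9): λ = (3·7² + 6)/(2·9) ≡ 10/7. 7⁻¹ ≡ 8 (mod 11) since 7·8 = 56 ≡ 1, so λ ≡ 10·8 ≡ 3.
  x = λ² - 7 - 7 = 9 - 14 ≡ 6; y = λ·(7 - 6) - 9 ≡ 5. → (6, 5)
add P: (6, 5) + (7, 9). λ = (9 - 5)/(7 - 6) ≡ 4/1 mod 11. 1⁻¹ ≡ 1 (mod 11) since 1·1 = 1 ≡ 1, so λ ≡ 4.
  x = λ² - 6 - 7 = 16 - 13 ≡ 3; y = λ·(6 - 3) - 5 ≡ 7. → (3, 7)
double: tangent at (3, 7): λ = (3·3² + 6)/(2·7) ≡ 0/3. 3⁻¹ ≡ 4 (mod 11) since 3·4 = 12 ≡ 1, so λ ≡ 0·4 ≡ 0.
  x = λ² - 3 - 3 = 0 - 6 ≡ 5; y = λ·(3 - 5) - 7 ≡ 4. → (5, 4)
add P: (5, 4) + (7, 9). λ = (9 - 4)/(7 - 5) ≡ 5/2 mod 11. 2⁻¹ ≡ 6 (mod 11) since 2·6 = 12 ≡ 1, so λ ≡ 8.
  x = λ² - 5 - 7 = 64 - 12 ≡ 8; y = λ·(5 - 8) - 4 ≡ 5. → (8, 5)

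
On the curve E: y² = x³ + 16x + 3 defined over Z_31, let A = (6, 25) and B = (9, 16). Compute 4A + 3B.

First 4A:
Double-and-add on 4 = (100)₂. Start with A = (6, 25) for the leading 1-bit.
double: tangent at (6, 25): λ = (3·6² + 16)/(2·25) ≡ 0/19. 19⁻¹ ≡ 18 (mod 31), so λ ≡ 0·18 ≡ 0.
  x = λ² - 6 - 6 = 0 - 12 ≡ 19; y = λ·(6 - 19) - 25 ≡ 6. → (19, 6)
double: tangent at (19, 6): λ = (3·19² + 16)/(2·6) ≡ 14/12. 12⁻¹ ≡ 13 (mod 31), so λ ≡ 14·13 ≡ 27.
  x = λ² - 19 - 19 = 729 - 38 ≡ 9; y = λ·(19 - 9) - 6 ≡ 16. → (9, 16)
4A = (9, 16).
Next 3B:
Repeated addition: build up to 3B.
2B: tangent at (9, 16): λ = (3·9² + 16)/(2·16) ≡ 11/1. 1⁻¹ ≡ 1 (mod 31) since 1·1 = 1 ≡ 1, so λ ≡ 11·1 ≡ 11.
  x = λ² - 9 - 9 = 121 - 18 ≡ 10; y = λ·(9 - 10) - 16 ≡ 4. → (10, 4)
3B: (10, 4) + (9, 16). λ = (16 - 4)/(9 - 10) ≡ 12/30 mod 31. 30⁻¹ ≡ 30 (mod 31), so λ ≡ 19.
  x = λ² - 10 - 9 = 361 - 19 ≡ 1; y = λ·(10 - 1) - 4 ≡ 12. → (1, 12)
3B = (1, 12).
Finally 4A + 3B:
(9, 16) + (1, 12). λ = (12 - 16)/(1 - 9) ≡ 27/23 mod 31. 23⁻¹ ≡ 27 (mod 31), so λ ≡ 16.
  x = λ² - 9 - 1 = 256 - 10 ≡ 29; y = λ·(9 - 29) - 16 ≡ 5. → (29, 5)

(29, 5)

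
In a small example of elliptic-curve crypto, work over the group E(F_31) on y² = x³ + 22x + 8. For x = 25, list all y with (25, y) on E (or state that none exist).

1, 30

x³ + 22x + 8 = 16183 ≡ 1 (mod 31).
Square roots of 1 mod 31: 1 and 30 (since 1² = 1 ≡ 1).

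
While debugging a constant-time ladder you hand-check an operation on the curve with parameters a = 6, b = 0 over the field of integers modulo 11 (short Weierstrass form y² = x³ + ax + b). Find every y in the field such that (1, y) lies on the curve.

none

x³ + 6x + 0 = 7 ≡ 7 (mod 11).
7 is a non-residue mod 11; no y exists.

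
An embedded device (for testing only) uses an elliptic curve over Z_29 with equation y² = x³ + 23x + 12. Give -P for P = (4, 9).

(4, 20)

-(4, 9) = (4, -9 mod 29) = (4, 20).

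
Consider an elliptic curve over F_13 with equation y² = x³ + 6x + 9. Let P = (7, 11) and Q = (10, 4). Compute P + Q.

(0, 3)

(7, 11) + (10, 4). λ = (4 - 11)/(10 - 7) ≡ 6/3 mod 13. 3⁻¹ ≡ 9 (mod 13) since 3·9 = 27 ≡ 1, so λ ≡ 2.
  x = λ² - 7 - 10 = 4 - 17 ≡ 0; y = λ·(7 - 0) - 11 ≡ 3. → (0, 3)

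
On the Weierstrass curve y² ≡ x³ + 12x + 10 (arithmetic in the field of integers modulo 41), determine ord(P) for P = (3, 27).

3

2P: tangent at (3, 27): λ = (3·3² + 12)/(2·27) ≡ 39/13. 13⁻¹ ≡ 19 (mod 41) since 13·19 = 247 ≡ 1, so λ ≡ 39·19 ≡ 3.
  x = λ² - 3 - 3 = 9 - 6 ≡ 3; y = λ·(3 - 3) - 27 ≡ 14. → (3, 14)
3P: (3, 14) + (3, 27): same x and y₁ ≡ -y₂, so the sum is O.
3P = O, so the order is 3.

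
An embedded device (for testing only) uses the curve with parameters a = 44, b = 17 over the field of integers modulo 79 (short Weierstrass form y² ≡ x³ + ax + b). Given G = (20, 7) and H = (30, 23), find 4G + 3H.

First 4G:
Repeated addition: build up to 4G.
2G: tangent at (20, 7): λ = (3·20² + 44)/(2·7) ≡ 59/14. 14⁻¹ ≡ 17 (mod 79), so λ ≡ 59·17 ≡ 55.
  x = λ² - 20 - 20 = 3025 - 40 ≡ 62; y = λ·(20 - 62) - 7 ≡ 53. → (62, 53)
3G: (62, 53) + (20, 7). λ = (7 - 53)/(20 - 62) ≡ 33/37 mod 79. 37⁻¹ ≡ 47 (mod 79) since 37·47 = 1739 ≡ 1, so λ ≡ 50.
  x = λ² - 62 - 20 = 2500 - 82 ≡ 48; y = λ·(62 - 48) - 53 ≡ 15. → (48, 15)
4G: (48, 15) + (20, 7). λ = (7 - 15)/(20 - 48) ≡ 71/51 mod 79. 51⁻¹ ≡ 31 (mod 79), so λ ≡ 68.
  x = λ² - 48 - 20 = 4624 - 68 ≡ 53; y = λ·(48 - 53) - 15 ≡ 40. → (53, 40)
4G = (53, 40).
Next 3H:
Repeated addition: build up to 3H.
2H: tangent at (30, 23): λ = (3·30² + 44)/(2·23) ≡ 58/46. 46⁻¹ ≡ 67 (mod 79), so λ ≡ 58·67 ≡ 15.
  x = λ² - 30 - 30 = 225 - 60 ≡ 7; y = λ·(30 - 7) - 23 ≡ 6. → (7, 6)
3H: (7, 6) + (30, 23). λ = (23 - 6)/(30 - 7) ≡ 17/23 mod 79. 23⁻¹ ≡ 55 (mod 79) since 23·55 = 1265 ≡ 1, so λ ≡ 66.
  x = λ² - 7 - 30 = 4356 - 37 ≡ 53; y = λ·(7 - 53) - 6 ≡ 39. → (53, 39)
3H = (53, 39).
Finally 4G + 3H:
(53, 40) + (53, 39): same x and y₁ ≡ -y₂, so the sum is O.

O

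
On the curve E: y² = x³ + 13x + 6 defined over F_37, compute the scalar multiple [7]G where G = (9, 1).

Repeated addition: build up to 7G.
2G: tangent at (9, 1): λ = (3·9² + 13)/(2·1) ≡ 34/2. 2⁻¹ ≡ 19 (mod 37), so λ ≡ 34·19 ≡ 17.
  x = λ² - 9 - 9 = 289 - 18 ≡ 12; y = λ·(9 - 12) - 1 ≡ 22. → (12, 22)
3G: (12, 22) + (9, 1). λ = (1 - 22)/(9 - 12) ≡ 16/34 mod 37. 34⁻¹ ≡ 12 (mod 37), so λ ≡ 7.
  x = λ² - 12 - 9 = 49 - 21 ≡ 28; y = λ·(12 - 28) - 22 ≡ 14. → (28, 14)
4G: (28, 14) + (9, 1). λ = (1 - 14)/(9 - 28) ≡ 24/18 mod 37. 18⁻¹ ≡ 35 (mod 37) since 18·35 = 630 ≡ 1, so λ ≡ 26.
  x = λ² - 28 - 9 = 676 - 37 ≡ 10; y = λ·(28 - 10) - 14 ≡ 10. → (10, 10)
5G: (10, 10) + (9, 1). λ = (1 - 10)/(9 - 10) ≡ 28/36 mod 37. 36⁻¹ ≡ 36 (mod 37) since 36·36 = 1296 ≡ 1, so λ ≡ 9.
  x = λ² - 10 - 9 = 81 - 19 ≡ 25; y = λ·(10 - 25) - 10 ≡ 3. → (25, 3)
6G: (25, 3) + (9, 1). λ = (1 - 3)/(9 - 25) ≡ 35/21 mod 37. 21⁻¹ ≡ 30 (mod 37), so λ ≡ 14.
  x = λ² - 25 - 9 = 196 - 34 ≡ 14; y = λ·(25 - 14) - 3 ≡ 3. → (14, 3)
7G: (14, 3) + (9, 1). λ = (1 - 3)/(9 - 14) ≡ 35/32 mod 37. 32⁻¹ ≡ 22 (mod 37), so λ ≡ 30.
  x = λ² - 14 - 9 = 900 - 23 ≡ 26; y = λ·(14 - 26) - 3 ≡ 7. → (26, 7)

(26, 7)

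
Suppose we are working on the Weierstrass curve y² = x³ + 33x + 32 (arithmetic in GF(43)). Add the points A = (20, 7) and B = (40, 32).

(20, 7) + (40, 32). λ = (32 - 7)/(40 - 20) ≡ 25/20 mod 43. 20⁻¹ ≡ 28 (mod 43), so λ ≡ 12.
  x = λ² - 20 - 40 = 144 - 60 ≡ 41; y = λ·(20 - 41) - 7 ≡ 42. → (41, 42)

(41, 42)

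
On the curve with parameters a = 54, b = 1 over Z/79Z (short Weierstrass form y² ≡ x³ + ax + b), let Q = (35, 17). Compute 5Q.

(6, 15)

Double-and-add on 5 = (101)₂. Start with Q = (35, 17) for the leading 1-bit.
double: tangent at (35, 17): λ = (3·35² + 54)/(2·17) ≡ 16/34. 34⁻¹ ≡ 7 (mod 79), so λ ≡ 16·7 ≡ 33.
  x = λ² - 35 - 35 = 1089 - 70 ≡ 71; y = λ·(35 - 71) - 17 ≡ 59. → (71, 59)
double: tangent at (71, 59): λ = (3·71² + 54)/(2·59) ≡ 9/39. 39⁻¹ ≡ 77 (mod 79) since 39·77 = 3003 ≡ 1, so λ ≡ 9·77 ≡ 61.
  x = λ² - 71 - 71 = 3721 - 142 ≡ 24; y = λ·(71 - 24) - 59 ≡ 43. → (24, 43)
add Q: (24, 43) + (35, 17). λ = (17 - 43)/(35 - 24) ≡ 53/11 mod 79. 11⁻¹ ≡ 36 (mod 79), so λ ≡ 12.
  x = λ² - 24 - 35 = 144 - 59 ≡ 6; y = λ·(24 - 6) - 43 ≡ 15. → (6, 15)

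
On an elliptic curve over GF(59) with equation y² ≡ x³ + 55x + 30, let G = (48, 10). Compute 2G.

(11, 14)

tangent at (48, 10): λ = (3·48² + 55)/(2·10) ≡ 5/20. 20⁻¹ ≡ 3 (mod 59), so λ ≡ 5·3 ≡ 15.
  x = λ² - 48 - 48 = 225 - 96 ≡ 11; y = λ·(48 - 11) - 10 ≡ 14. → (11, 14)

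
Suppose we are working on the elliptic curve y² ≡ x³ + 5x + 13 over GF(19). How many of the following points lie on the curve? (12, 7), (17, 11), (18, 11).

(12, 7): 7² ≡ 11, rhs ≡ 15 → off.
(17, 11): 11² ≡ 7, rhs ≡ 14 → off.
(18, 11): 11² ≡ 7, rhs ≡ 7 → on.

1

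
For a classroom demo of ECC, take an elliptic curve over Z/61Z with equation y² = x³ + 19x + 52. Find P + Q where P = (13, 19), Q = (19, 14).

(28, 24)

(13, 19) + (19, 14). λ = (14 - 19)/(19 - 13) ≡ 56/6 mod 61. 6⁻¹ ≡ 51 (mod 61) since 6·51 = 306 ≡ 1, so λ ≡ 50.
  x = λ² - 13 - 19 = 2500 - 32 ≡ 28; y = λ·(13 - 28) - 19 ≡ 24. → (28, 24)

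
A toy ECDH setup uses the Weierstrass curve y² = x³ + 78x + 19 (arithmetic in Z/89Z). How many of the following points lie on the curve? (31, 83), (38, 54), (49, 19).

1

(31, 83): 83² ≡ 36, rhs ≡ 10 → off.
(38, 54): 54² ≡ 68, rhs ≡ 5 → off.
(49, 19): 19² ≡ 5, rhs ≡ 5 → on.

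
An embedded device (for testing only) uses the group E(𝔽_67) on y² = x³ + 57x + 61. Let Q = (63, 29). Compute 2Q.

(25, 19)

tangent at (63, 29): λ = (3·63² + 57)/(2·29) ≡ 38/58. 58⁻¹ ≡ 52 (mod 67) since 58·52 = 3016 ≡ 1, so λ ≡ 38·52 ≡ 33.
  x = λ² - 63 - 63 = 1089 - 126 ≡ 25; y = λ·(63 - 25) - 29 ≡ 19. → (25, 19)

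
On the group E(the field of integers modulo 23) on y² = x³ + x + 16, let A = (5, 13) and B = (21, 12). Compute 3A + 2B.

(5, 10)

First 3A:
Repeated addition: build up to 3A.
2A: tangent at (5, 13): λ = (3·5² + 1)/(2·13) ≡ 7/3. 3⁻¹ ≡ 8 (mod 23), so λ ≡ 7·8 ≡ 10.
  x = λ² - 5 - 5 = 100 - 10 ≡ 21; y = λ·(5 - 21) - 13 ≡ 11. → (21, 11)
3A: (21, 11) + (5, 13). λ = (13 - 11)/(5 - 21) ≡ 2/7 mod 23. 7⁻¹ ≡ 10 (mod 23), so λ ≡ 20.
  x = λ² - 21 - 5 = 400 - 26 ≡ 6; y = λ·(21 - 6) - 11 ≡ 13. → (6, 13)
3A = (6, 13).
Next 2B:
Repeated addition: build up to 2B.
2B: tangent at (21, 12): λ = (3·21² + 1)/(2·12) ≡ 13/1. 1⁻¹ ≡ 1 (mod 23), so λ ≡ 13·1 ≡ 13.
  x = λ² - 21 - 21 = 169 - 42 ≡ 12; y = λ·(21 - 12) - 12 ≡ 13. → (12, 13)
2B = (12, 13).
Finally 3A + 2B:
(6, 13) + (12, 13). λ = (13 - 13)/(12 - 6) ≡ 0/6 mod 23. 6⁻¹ ≡ 4 (mod 23) since 6·4 = 24 ≡ 1, so λ ≡ 0.
  x = λ² - 6 - 12 = 0 - 18 ≡ 5; y = λ·(6 - 5) - 13 ≡ 10. → (5, 10)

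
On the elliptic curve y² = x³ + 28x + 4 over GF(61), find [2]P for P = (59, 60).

(38, 8)

tangent at (59, 60): λ = (3·59² + 28)/(2·60) ≡ 40/59. 59⁻¹ ≡ 30 (mod 61) since 59·30 = 1770 ≡ 1, so λ ≡ 40·30 ≡ 41.
  x = λ² - 59 - 59 = 1681 - 118 ≡ 38; y = λ·(59 - 38) - 60 ≡ 8. → (38, 8)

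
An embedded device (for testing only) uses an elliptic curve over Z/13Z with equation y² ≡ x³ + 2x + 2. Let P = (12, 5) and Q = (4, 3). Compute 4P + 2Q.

(3, 10)

First 4P:
Double-and-add on 4 = (100)₂. Start with P = (12, 5) for the leading 1-bit.
double: tangent at (12, 5): λ = (3·12² + 2)/(2·5) ≡ 5/10. 10⁻¹ ≡ 4 (mod 13), so λ ≡ 5·4 ≡ 7.
  x = λ² - 12 - 12 = 49 - 24 ≡ 12; y = λ·(12 - 12) - 5 ≡ 8. → (12, 8)
double: tangent at (12, 8): λ = (3·12² + 2)/(2·8) ≡ 5/3. 3⁻¹ ≡ 9 (mod 13), so λ ≡ 5·9 ≡ 6.
  x = λ² - 12 - 12 = 36 - 24 ≡ 12; y = λ·(12 - 12) - 8 ≡ 5. → (12, 5)
4P = (12, 5).
Next 2Q:
Repeated addition: build up to 2Q.
2Q: tangent at (4, 3): λ = (3·4² + 2)/(2·3) ≡ 11/6. 6⁻¹ ≡ 11 (mod 13), so λ ≡ 11·11 ≡ 4.
  x = λ² - 4 - 4 = 16 - 8 ≡ 8; y = λ·(4 - 8) - 3 ≡ 7. → (8, 7)
2Q = (8, 7).
Finally 4P + 2Q:
(12, 5) + (8, 7). λ = (7 - 5)/(8 - 12) ≡ 2/9 mod 13. 9⁻¹ ≡ 3 (mod 13), so λ ≡ 6.
  x = λ² - 12 - 8 = 36 - 20 ≡ 3; y = λ·(12 - 3) - 5 ≡ 10. → (3, 10)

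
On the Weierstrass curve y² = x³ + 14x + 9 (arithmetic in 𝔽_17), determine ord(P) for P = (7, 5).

4

2P: tangent at (7, 5): λ = (3·7² + 14)/(2·5) ≡ 8/10. 10⁻¹ ≡ 12 (mod 17) since 10·12 = 120 ≡ 1, so λ ≡ 8·12 ≡ 11.
  x = λ² - 7 - 7 = 121 - 14 ≡ 5; y = λ·(7 - 5) - 5 ≡ 0. → (5, 0)
3P: (5, 0) + (7, 5). λ = (5 - 0)/(7 - 5) ≡ 5/2 mod 17. 2⁻¹ ≡ 9 (mod 17), so λ ≡ 11.
  x = λ² - 5 - 7 = 121 - 12 ≡ 7; y = λ·(5 - 7) - 0 ≡ 12. → (7, 12)
4P: (7, 12) + (7, 5): same x and y₁ ≡ -y₂, so the sum is ∞.
4P = ∞, so the order is 4.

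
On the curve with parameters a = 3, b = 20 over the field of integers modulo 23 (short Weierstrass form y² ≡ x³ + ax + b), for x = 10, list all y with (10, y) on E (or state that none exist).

x³ + 3x + 20 = 1050 ≡ 15 (mod 23).
15 is a non-residue mod 23; no y exists.

none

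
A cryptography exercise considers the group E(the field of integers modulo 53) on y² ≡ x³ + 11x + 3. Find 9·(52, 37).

(9, 47)

Write Q = (52, 37).
Double-and-add on 9 = (1001)₂. Start with Q = (52, 37) for the leading 1-bit.
double: tangent at (52, 37): λ = (3·52² + 11)/(2·37) ≡ 14/21. 21⁻¹ ≡ 48 (mod 53) since 21·48 = 1008 ≡ 1, so λ ≡ 14·48 ≡ 36.
  x = λ² - 52 - 52 = 1296 - 104 ≡ 26; y = λ·(52 - 26) - 37 ≡ 51. → (26, 51)
double: tangent at (26, 51): λ = (3·26² + 11)/(2·51) ≡ 25/49. 49⁻¹ ≡ 13 (mod 53) since 49·13 = 637 ≡ 1, so λ ≡ 25·13 ≡ 7.
  x = λ² - 26 - 26 = 49 - 52 ≡ 50; y = λ·(26 - 50) - 51 ≡ 46. → (50, 46)
double: tangent at (50, 46): λ = (3·50² + 11)/(2·46) ≡ 38/39. 39⁻¹ ≡ 34 (mod 53), so λ ≡ 38·34 ≡ 20.
  x = λ² - 50 - 50 = 400 - 100 ≡ 35; y = λ·(50 - 35) - 46 ≡ 42. → (35, 42)
add Q: (35, 42) + (52, 37). λ = (37 - 42)/(52 - 35) ≡ 48/17 mod 53. 17⁻¹ ≡ 25 (mod 53), so λ ≡ 34.
  x = λ² - 35 - 52 = 1156 - 87 ≡ 9; y = λ·(35 - 9) - 42 ≡ 47. → (9, 47)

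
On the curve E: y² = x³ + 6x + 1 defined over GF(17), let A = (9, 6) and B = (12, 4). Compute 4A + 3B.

First 4A:
Repeated addition: build up to 4A.
2A: tangent at (9, 6): λ = (3·9² + 6)/(2·6) ≡ 11/12. 12⁻¹ ≡ 10 (mod 17) since 12·10 = 120 ≡ 1, so λ ≡ 11·10 ≡ 8.
  x = λ² - 9 - 9 = 64 - 18 ≡ 12; y = λ·(9 - 12) - 6 ≡ 4. → (12, 4)
3A: (12, 4) + (9, 6). λ = (6 - 4)/(9 - 12) ≡ 2/14 mod 17. 14⁻¹ ≡ 11 (mod 17), so λ ≡ 5.
  x = λ² - 12 - 9 = 25 - 21 ≡ 4; y = λ·(12 - 4) - 4 ≡ 2. → (4, 2)
4A: (4, 2) + (9, 6). λ = (6 - 2)/(9 - 4) ≡ 4/5 mod 17. 5⁻¹ ≡ 7 (mod 17), so λ ≡ 11.
  x = λ² - 4 - 9 = 121 - 13 ≡ 6; y = λ·(4 - 6) - 2 ≡ 10. → (6, 10)
4A = (6, 10).
Next 3B:
Repeated addition: build up to 3B.
2B: tangent at (12, 4): λ = (3·12² + 6)/(2·4) ≡ 13/8. 8⁻¹ ≡ 15 (mod 17), so λ ≡ 13·15 ≡ 8.
  x = λ² - 12 - 12 = 64 - 24 ≡ 6; y = λ·(12 - 6) - 4 ≡ 10. → (6, 10)
3B: (6, 10) + (12, 4). λ = (4 - 10)/(12 - 6) ≡ 11/6 mod 17. 6⁻¹ ≡ 3 (mod 17), so λ ≡ 16.
  x = λ² - 6 - 12 = 256 - 18 ≡ 0; y = λ·(6 - 0) - 10 ≡ 1. → (0, 1)
3B = (0, 1).
Finally 4A + 3B:
(6, 10) + (0, 1). λ = (1 - 10)/(0 - 6) ≡ 8/11 mod 17. 11⁻¹ ≡ 14 (mod 17) since 11·14 = 154 ≡ 1, so λ ≡ 10.
  x = λ² - 6 - 0 = 100 - 6 ≡ 9; y = λ·(6 - 9) - 10 ≡ 11. → (9, 11)

(9, 11)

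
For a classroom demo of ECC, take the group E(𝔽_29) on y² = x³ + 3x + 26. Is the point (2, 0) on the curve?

no

y² = 0² ≡ 0; x³ + 3x + 26 = 40 ≡ 11 (mod 29). 0 ≠ 11.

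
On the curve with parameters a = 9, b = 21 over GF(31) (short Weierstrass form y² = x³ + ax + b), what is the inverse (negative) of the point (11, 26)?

-(11, 26) = (11, -26 mod 31) = (11, 5).

(11, 5)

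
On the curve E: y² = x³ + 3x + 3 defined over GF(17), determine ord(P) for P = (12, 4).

2P: tangent at (12, 4): λ = (3·12² + 3)/(2·4) ≡ 10/8. 8⁻¹ ≡ 15 (mod 17), so λ ≡ 10·15 ≡ 14.
  x = λ² - 12 - 12 = 196 - 24 ≡ 2; y = λ·(12 - 2) - 4 ≡ 0. → (2, 0)
3P: (2, 0) + (12, 4). λ = (4 - 0)/(12 - 2) ≡ 4/10 mod 17. 10⁻¹ ≡ 12 (mod 17), so λ ≡ 14.
  x = λ² - 2 - 12 = 196 - 14 ≡ 12; y = λ·(2 - 12) - 0 ≡ 13. → (12, 13)
4P: (12, 13) + (12, 4): same x and y₁ ≡ -y₂, so the sum is ∞.
4P = ∞, so the order is 4.

4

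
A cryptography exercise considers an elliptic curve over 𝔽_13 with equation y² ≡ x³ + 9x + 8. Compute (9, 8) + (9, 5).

O

The two points share x = 9 and their y-coordinates satisfy 8 + 5 ≡ 0 (mod 13), so they are inverses. Their sum is O.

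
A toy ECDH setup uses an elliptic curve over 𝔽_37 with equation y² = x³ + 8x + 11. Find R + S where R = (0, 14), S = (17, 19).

(27, 2)

(0, 14) + (17, 19). λ = (19 - 14)/(17 - 0) ≡ 5/17 mod 37. 17⁻¹ ≡ 24 (mod 37), so λ ≡ 9.
  x = λ² - 0 - 17 = 81 - 17 ≡ 27; y = λ·(0 - 27) - 14 ≡ 2. → (27, 2)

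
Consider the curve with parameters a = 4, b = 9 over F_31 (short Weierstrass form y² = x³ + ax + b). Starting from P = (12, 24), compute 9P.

(22, 9)

Repeated addition: build up to 9P.
2P: tangent at (12, 24): λ = (3·12² + 4)/(2·24) ≡ 2/17. 17⁻¹ ≡ 11 (mod 31), so λ ≡ 2·11 ≡ 22.
  x = λ² - 12 - 12 = 484 - 24 ≡ 26; y = λ·(12 - 26) - 24 ≡ 9. → (26, 9)
3P: (26, 9) + (12, 24). λ = (24 - 9)/(12 - 26) ≡ 15/17 mod 31. 17⁻¹ ≡ 11 (mod 31), so λ ≡ 10.
  x = λ² - 26 - 12 = 100 - 38 ≡ 0; y = λ·(26 - 0) - 9 ≡ 3. → (0, 3)
4P: (0, 3) + (12, 24). λ = (24 - 3)/(12 - 0) ≡ 21/12 mod 31. 12⁻¹ ≡ 13 (mod 31), so λ ≡ 25.
  x = λ² - 0 - 12 = 625 - 12 ≡ 24; y = λ·(0 - 24) - 3 ≡ 17. → (24, 17)
5P: (24, 17) + (12, 24). λ = (24 - 17)/(12 - 24) ≡ 7/19 mod 31. 19⁻¹ ≡ 18 (mod 31) since 19·18 = 342 ≡ 1, so λ ≡ 2.
  x = λ² - 24 - 12 = 4 - 36 ≡ 30; y = λ·(24 - 30) - 17 ≡ 2. → (30, 2)
6P: (30, 2) + (12, 24). λ = (24 - 2)/(12 - 30) ≡ 22/13 mod 31. 13⁻¹ ≡ 12 (mod 31), so λ ≡ 16.
  x = λ² - 30 - 12 = 256 - 42 ≡ 28; y = λ·(30 - 28) - 2 ≡ 30. → (28, 30)
7P: (28, 30) + (12, 24). λ = (24 - 30)/(12 - 28) ≡ 25/15 mod 31. 15⁻¹ ≡ 29 (mod 31) since 15·29 = 435 ≡ 1, so λ ≡ 12.
  x = λ² - 28 - 12 = 144 - 40 ≡ 11; y = λ·(28 - 11) - 30 ≡ 19. → (11, 19)
8P: (11, 19) + (12, 24). λ = (24 - 19)/(12 - 11) ≡ 5/1 mod 31. 1⁻¹ ≡ 1 (mod 31) since 1·1 = 1 ≡ 1, so λ ≡ 5.
  x = λ² - 11 - 12 = 25 - 23 ≡ 2; y = λ·(11 - 2) - 19 ≡ 26. → (2, 26)
9P: (2, 26) + (12, 24). λ = (24 - 26)/(12 - 2) ≡ 29/10 mod 31. 10⁻¹ ≡ 28 (mod 31), so λ ≡ 6.
  x = λ² - 2 - 12 = 36 - 14 ≡ 22; y = λ·(2 - 22) - 26 ≡ 9. → (22, 9)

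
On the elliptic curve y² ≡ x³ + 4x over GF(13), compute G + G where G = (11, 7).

tangent at (11, 7): λ = (3·11² + 4)/(2·7) ≡ 3/1. 1⁻¹ ≡ 1 (mod 13) since 1·1 = 1 ≡ 1, so λ ≡ 3·1 ≡ 3.
  x = λ² - 11 - 11 = 9 - 22 ≡ 0; y = λ·(11 - 0) - 7 ≡ 0. → (0, 0)

(0, 0)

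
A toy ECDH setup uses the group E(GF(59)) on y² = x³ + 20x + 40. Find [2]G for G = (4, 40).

(56, 22)

tangent at (4, 40): λ = (3·4² + 20)/(2·40) ≡ 9/21. 21⁻¹ ≡ 45 (mod 59) since 21·45 = 945 ≡ 1, so λ ≡ 9·45 ≡ 51.
  x = λ² - 4 - 4 = 2601 - 8 ≡ 56; y = λ·(4 - 56) - 40 ≡ 22. → (56, 22)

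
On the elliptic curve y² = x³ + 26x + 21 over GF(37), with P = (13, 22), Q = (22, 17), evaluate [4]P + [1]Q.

First 4P:
Repeated addition: build up to 4P.
2P: tangent at (13, 22): λ = (3·13² + 26)/(2·22) ≡ 15/7. 7⁻¹ ≡ 16 (mod 37), so λ ≡ 15·16 ≡ 18.
  x = λ² - 13 - 13 = 324 - 26 ≡ 2; y = λ·(13 - 2) - 22 ≡ 28. → (2, 28)
3P: (2, 28) + (13, 22). λ = (22 - 28)/(13 - 2) ≡ 31/11 mod 37. 11⁻¹ ≡ 27 (mod 37) since 11·27 = 297 ≡ 1, so λ ≡ 23.
  x = λ² - 2 - 13 = 529 - 15 ≡ 33; y = λ·(2 - 33) - 28 ≡ 36. → (33, 36)
4P: (33, 36) + (13, 22). λ = (22 - 36)/(13 - 33) ≡ 23/17 mod 37. 17⁻¹ ≡ 24 (mod 37), so λ ≡ 34.
  x = λ² - 33 - 13 = 1156 - 46 ≡ 0; y = λ·(33 - 0) - 36 ≡ 13. → (0, 13)
4P = (0, 13).
Finally 4P + Q:
(0, 13) + (22, 17). λ = (17 - 13)/(22 - 0) ≡ 4/22 mod 37. 22⁻¹ ≡ 32 (mod 37), so λ ≡ 17.
  x = λ² - 0 - 22 = 289 - 22 ≡ 8; y = λ·(0 - 8) - 13 ≡ 36. → (8, 36)

(8, 36)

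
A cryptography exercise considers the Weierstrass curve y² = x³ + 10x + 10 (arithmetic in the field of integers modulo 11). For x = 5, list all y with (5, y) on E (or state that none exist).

3, 8

x³ + 10x + 10 = 185 ≡ 9 (mod 11).
Square roots of 9 mod 11: 3 and 8 (since 3² = 9 ≡ 9).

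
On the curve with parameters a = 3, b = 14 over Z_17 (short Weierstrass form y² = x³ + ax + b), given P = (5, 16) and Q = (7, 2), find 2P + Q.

(11, 16)

First 2P:
Repeated addition: build up to 2P.
2P: tangent at (5, 16): λ = (3·5² + 3)/(2·16) ≡ 10/15. 15⁻¹ ≡ 8 (mod 17) since 15·8 = 120 ≡ 1, so λ ≡ 10·8 ≡ 12.
  x = λ² - 5 - 5 = 144 - 10 ≡ 15; y = λ·(5 - 15) - 16 ≡ 0. → (15, 0)
2P = (15, 0).
Finally 2P + Q:
(15, 0) + (7, 2). λ = (2 - 0)/(7 - 15) ≡ 2/9 mod 17. 9⁻¹ ≡ 2 (mod 17), so λ ≡ 4.
  x = λ² - 15 - 7 = 16 - 22 ≡ 11; y = λ·(15 - 11) - 0 ≡ 16. → (11, 16)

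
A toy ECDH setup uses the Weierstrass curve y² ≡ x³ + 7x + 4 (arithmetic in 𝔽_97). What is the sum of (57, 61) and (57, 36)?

The two points share x = 57 and their y-coordinates satisfy 61 + 36 ≡ 0 (mod 97), so they are inverses. Their sum is O.

O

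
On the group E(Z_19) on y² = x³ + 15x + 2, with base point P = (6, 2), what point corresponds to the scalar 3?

Repeated addition: build up to 3P.
2P: tangent at (6, 2): λ = (3·6² + 15)/(2·2) ≡ 9/4. 4⁻¹ ≡ 5 (mod 19) since 4·5 = 20 ≡ 1, so λ ≡ 9·5 ≡ 7.
  x = λ² - 6 - 6 = 49 - 12 ≡ 18; y = λ·(6 - 18) - 2 ≡ 9. → (18, 9)
3P: (18, 9) + (6, 2). λ = (2 - 9)/(6 - 18) ≡ 12/7 mod 19. 7⁻¹ ≡ 11 (mod 19) since 7·11 = 77 ≡ 1, so λ ≡ 18.
  x = λ² - 18 - 6 = 324 - 24 ≡ 15; y = λ·(18 - 15) - 9 ≡ 7. → (15, 7)

(15, 7)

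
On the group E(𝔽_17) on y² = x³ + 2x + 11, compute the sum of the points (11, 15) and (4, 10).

(15, 4)

(11, 15) + (4, 10). λ = (10 - 15)/(4 - 11) ≡ 12/10 mod 17. 10⁻¹ ≡ 12 (mod 17) since 10·12 = 120 ≡ 1, so λ ≡ 8.
  x = λ² - 11 - 4 = 64 - 15 ≡ 15; y = λ·(11 - 15) - 15 ≡ 4. → (15, 4)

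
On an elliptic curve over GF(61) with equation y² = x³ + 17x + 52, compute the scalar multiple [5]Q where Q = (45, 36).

Double-and-add on 5 = (101)₂. Start with Q = (45, 36) for the leading 1-bit.
double: tangent at (45, 36): λ = (3·45² + 17)/(2·36) ≡ 53/11. 11⁻¹ ≡ 50 (mod 61), so λ ≡ 53·50 ≡ 27.
  x = λ² - 45 - 45 = 729 - 90 ≡ 29; y = λ·(45 - 29) - 36 ≡ 30. → (29, 30)
double: tangent at (29, 30): λ = (3·29² + 17)/(2·30) ≡ 39/60. 60⁻¹ ≡ 60 (mod 61) since 60·60 = 3600 ≡ 1, so λ ≡ 39·60 ≡ 22.
  x = λ² - 29 - 29 = 484 - 58 ≡ 60; y = λ·(29 - 60) - 30 ≡ 20. → (60, 20)
add Q: (60, 20) + (45, 36). λ = (36 - 20)/(45 - 60) ≡ 16/46 mod 61. 46⁻¹ ≡ 4 (mod 61), so λ ≡ 3.
  x = λ² - 60 - 45 = 9 - 105 ≡ 26; y = λ·(60 - 26) - 20 ≡ 21. → (26, 21)

(26, 21)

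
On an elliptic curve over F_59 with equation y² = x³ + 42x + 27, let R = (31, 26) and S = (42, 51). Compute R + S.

(31, 26) + (42, 51). λ = (51 - 26)/(42 - 31) ≡ 25/11 mod 59. 11⁻¹ ≡ 43 (mod 59) since 11·43 = 473 ≡ 1, so λ ≡ 13.
  x = λ² - 31 - 42 = 169 - 73 ≡ 37; y = λ·(31 - 37) - 26 ≡ 14. → (37, 14)

(37, 14)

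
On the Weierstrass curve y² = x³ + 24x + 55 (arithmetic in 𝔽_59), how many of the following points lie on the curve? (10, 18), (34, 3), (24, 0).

(10, 18): 18² ≡ 29, rhs ≡ 56 → off.
(34, 3): 3² ≡ 9, rhs ≡ 55 → off.
(24, 0): 0² ≡ 0, rhs ≡ 0 → on.

1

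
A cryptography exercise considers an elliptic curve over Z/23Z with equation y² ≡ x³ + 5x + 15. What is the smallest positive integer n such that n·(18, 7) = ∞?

2P: tangent at (18, 7): λ = (3·18² + 5)/(2·7) ≡ 11/14. 14⁻¹ ≡ 5 (mod 23), so λ ≡ 11·5 ≡ 9.
  x = λ² - 18 - 18 = 81 - 36 ≡ 22; y = λ·(18 - 22) - 7 ≡ 3. → (22, 3)
3P: (22, 3) + (18, 7). λ = (7 - 3)/(18 - 22) ≡ 4/19 mod 23. 19⁻¹ ≡ 17 (mod 23), so λ ≡ 22.
  x = λ² - 22 - 18 = 484 - 40 ≡ 7; y = λ·(22 - 7) - 3 ≡ 5. → (7, 5)
4P: (7, 5) + (18, 7). λ = (7 - 5)/(18 - 7) ≡ 2/11 mod 23. 11⁻¹ ≡ 21 (mod 23) since 11·21 = 231 ≡ 1, so λ ≡ 19.
  x = λ² - 7 - 18 = 361 - 25 ≡ 14; y = λ·(7 - 14) - 5 ≡ 0. → (14, 0)
5P: (14, 0) + (18, 7). λ = (7 - 0)/(18 - 14) ≡ 7/4 mod 23. 4⁻¹ ≡ 6 (mod 23) since 4·6 = 24 ≡ 1, so λ ≡ 19.
  x = λ² - 14 - 18 = 361 - 32 ≡ 7; y = λ·(14 - 7) - 0 ≡ 18. → (7, 18)
6P: (7, 18) + (18, 7). λ = (7 - 18)/(18 - 7) ≡ 12/11 mod 23. 11⁻¹ ≡ 21 (mod 23), so λ ≡ 22.
  x = λ² - 7 - 18 = 484 - 25 ≡ 22; y = λ·(7 - 22) - 18 ≡ 20. → (22, 20)
7P: (22, 20) + (18, 7). λ = (7 - 20)/(18 - 22) ≡ 10/19 mod 23. 19⁻¹ ≡ 17 (mod 23) since 19·17 = 323 ≡ 1, so λ ≡ 9.
  x = λ² - 22 - 18 = 81 - 40 ≡ 18; y = λ·(22 - 18) - 20 ≡ 16. → (18, 16)
8P: (18, 16) + (18, 7): same x and y₁ ≡ -y₂, so the sum is ∞.
8P = ∞, so the order is 8.

8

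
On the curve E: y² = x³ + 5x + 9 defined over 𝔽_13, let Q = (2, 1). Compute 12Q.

(11, 2)

Double-and-add on 12 = (1100)₂. Start with Q = (2, 1) for the leading 1-bit.
double: tangent at (2, 1): λ = (3·2² + 5)/(2·1) ≡ 4/2. 2⁻¹ ≡ 7 (mod 13), so λ ≡ 4·7 ≡ 2.
  x = λ² - 2 - 2 = 4 - 4 ≡ 0; y = λ·(2 - 0) - 1 ≡ 3. → (0, 3)
add Q: (0, 3) + (2, 1). λ = (1 - 3)/(2 - 0) ≡ 11/2 mod 13. 2⁻¹ ≡ 7 (mod 13), so λ ≡ 12.
  x = λ² - 0 - 2 = 144 - 2 ≡ 12; y = λ·(0 - 12) - 3 ≡ 9. → (12, 9)
double: tangent at (12, 9): λ = (3·12² + 5)/(2·9) ≡ 8/5. 5⁻¹ ≡ 8 (mod 13) since 5·8 = 40 ≡ 1, so λ ≡ 8·8 ≡ 12.
  x = λ² - 12 - 12 = 144 - 24 ≡ 3; y = λ·(12 - 3) - 9 ≡ 8. → (3, 8)
double: tangent at (3, 8): λ = (3·3² + 5)/(2·8) ≡ 6/3. 3⁻¹ ≡ 9 (mod 13) since 3·9 = 27 ≡ 1, so λ ≡ 6·9 ≡ 2.
  x = λ² - 3 - 3 = 4 - 6 ≡ 11; y = λ·(3 - 11) - 8 ≡ 2. → (11, 2)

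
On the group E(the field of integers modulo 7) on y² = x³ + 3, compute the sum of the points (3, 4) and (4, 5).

(1, 5)

(3, 4) + (4, 5). λ = (5 - 4)/(4 - 3) ≡ 1/1 mod 7. 1⁻¹ ≡ 1 (mod 7) since 1·1 = 1 ≡ 1, so λ ≡ 1.
  x = λ² - 3 - 4 = 1 - 7 ≡ 1; y = λ·(3 - 1) - 4 ≡ 5. → (1, 5)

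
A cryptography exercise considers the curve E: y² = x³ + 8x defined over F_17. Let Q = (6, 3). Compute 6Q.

Repeated addition: build up to 6Q.
2Q: tangent at (6, 3): λ = (3·6² + 8)/(2·3) ≡ 14/6. 6⁻¹ ≡ 3 (mod 17), so λ ≡ 14·3 ≡ 8.
  x = λ² - 6 - 6 = 64 - 12 ≡ 1; y = λ·(6 - 1) - 3 ≡ 3. → (1, 3)
3Q: (1, 3) + (6, 3). λ = (3 - 3)/(6 - 1) ≡ 0/5 mod 17. 5⁻¹ ≡ 7 (mod 17) since 5·7 = 35 ≡ 1, so λ ≡ 0.
  x = λ² - 1 - 6 = 0 - 7 ≡ 10; y = λ·(1 - 10) - 3 ≡ 14. → (10, 14)
4Q: (10, 14) + (6, 3). λ = (3 - 14)/(6 - 10) ≡ 6/13 mod 17. 13⁻¹ ≡ 4 (mod 17), so λ ≡ 7.
  x = λ² - 10 - 6 = 49 - 16 ≡ 16; y = λ·(10 - 16) - 14 ≡ 12. → (16, 12)
5Q: (16, 12) + (6, 3). λ = (3 - 12)/(6 - 16) ≡ 8/7 mod 17. 7⁻¹ ≡ 5 (mod 17), so λ ≡ 6.
  x = λ² - 16 - 6 = 36 - 22 ≡ 14; y = λ·(16 - 14) - 12 ≡ 0. → (14, 0)
6Q: (14, 0) + (6, 3). λ = (3 - 0)/(6 - 14) ≡ 3/9 mod 17. 9⁻¹ ≡ 2 (mod 17) since 9·2 = 18 ≡ 1, so λ ≡ 6.
  x = λ² - 14 - 6 = 36 - 20 ≡ 16; y = λ·(14 - 16) - 0 ≡ 5. → (16, 5)

(16, 5)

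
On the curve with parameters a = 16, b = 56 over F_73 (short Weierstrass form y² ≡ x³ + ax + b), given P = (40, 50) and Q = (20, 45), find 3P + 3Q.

(31, 62)

First 3P:
Repeated addition: build up to 3P.
2P: tangent at (40, 50): λ = (3·40² + 16)/(2·50) ≡ 71/27. 27⁻¹ ≡ 46 (mod 73), so λ ≡ 71·46 ≡ 54.
  x = λ² - 40 - 40 = 2916 - 80 ≡ 62; y = λ·(40 - 62) - 50 ≡ 3. → (62, 3)
3P: (62, 3) + (40, 50). λ = (50 - 3)/(40 - 62) ≡ 47/51 mod 73. 51⁻¹ ≡ 63 (mod 73) since 51·63 = 3213 ≡ 1, so λ ≡ 41.
  x = λ² - 62 - 40 = 1681 - 102 ≡ 46; y = λ·(62 - 46) - 3 ≡ 69. → (46, 69)
3P = (46, 69).
Next 3Q:
Repeated addition: build up to 3Q.
2Q: tangent at (20, 45): λ = (3·20² + 16)/(2·45) ≡ 48/17. 17⁻¹ ≡ 43 (mod 73), so λ ≡ 48·43 ≡ 20.
  x = λ² - 20 - 20 = 400 - 40 ≡ 68; y = λ·(20 - 68) - 45 ≡ 17. → (68, 17)
3Q: (68, 17) + (20, 45). λ = (45 - 17)/(20 - 68) ≡ 28/25 mod 73. 25⁻¹ ≡ 38 (mod 73), so λ ≡ 42.
  x = λ² - 68 - 20 = 1764 - 88 ≡ 70; y = λ·(68 - 70) - 17 ≡ 45. → (70, 45)
3Q = (70, 45).
Finally 3P + 3Q:
(46, 69) + (70, 45). λ = (45 - 69)/(70 - 46) ≡ 49/24 mod 73. 24⁻¹ ≡ 70 (mod 73), so λ ≡ 72.
  x = λ² - 46 - 70 = 5184 - 116 ≡ 31; y = λ·(46 - 31) - 69 ≡ 62. → (31, 62)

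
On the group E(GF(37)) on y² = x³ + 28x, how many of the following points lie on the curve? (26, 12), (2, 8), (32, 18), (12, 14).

1

(26, 12): 12² ≡ 33, rhs ≡ 26 → off.
(2, 8): 8² ≡ 27, rhs ≡ 27 → on.
(32, 18): 18² ≡ 28, rhs ≡ 31 → off.
(12, 14): 14² ≡ 11, rhs ≡ 29 → off.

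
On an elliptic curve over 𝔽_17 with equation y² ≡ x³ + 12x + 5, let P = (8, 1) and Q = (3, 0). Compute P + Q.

(4, 10)

(8, 1) + (3, 0). λ = (0 - 1)/(3 - 8) ≡ 16/12 mod 17. 12⁻¹ ≡ 10 (mod 17), so λ ≡ 7.
  x = λ² - 8 - 3 = 49 - 11 ≡ 4; y = λ·(8 - 4) - 1 ≡ 10. → (4, 10)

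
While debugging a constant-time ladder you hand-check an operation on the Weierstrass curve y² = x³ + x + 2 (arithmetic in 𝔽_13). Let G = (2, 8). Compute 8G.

Repeated addition: build up to 8G.
2G: tangent at (2, 8): λ = (3·2² + 1)/(2·8) ≡ 0/3. 3⁻¹ ≡ 9 (mod 13), so λ ≡ 0·9 ≡ 0.
  x = λ² - 2 - 2 = 0 - 4 ≡ 9; y = λ·(2 - 9) - 8 ≡ 5. → (9, 5)
3G: (9, 5) + (2, 8). λ = (8 - 5)/(2 - 9) ≡ 3/6 mod 13. 6⁻¹ ≡ 11 (mod 13) since 6·11 = 66 ≡ 1, so λ ≡ 7.
  x = λ² - 9 - 2 = 49 - 11 ≡ 12; y = λ·(9 - 12) - 5 ≡ 0. → (12, 0)
4G: (12, 0) + (2, 8). λ = (8 - 0)/(2 - 12) ≡ 8/3 mod 13. 3⁻¹ ≡ 9 (mod 13), so λ ≡ 7.
  x = λ² - 12 - 2 = 49 - 14 ≡ 9; y = λ·(12 - 9) - 0 ≡ 8. → (9, 8)
5G: (9, 8) + (2, 8). λ = (8 - 8)/(2 - 9) ≡ 0/6 mod 13. 6⁻¹ ≡ 11 (mod 13), so λ ≡ 0.
  x = λ² - 9 - 2 = 0 - 11 ≡ 2; y = λ·(9 - 2) - 8 ≡ 5. → (2, 5)
6G: (2, 5) + (2, 8): same x and y₁ ≡ -y₂, so the sum is O.
7G: O + (2, 8) = (2, 8) (identity).
8G: tangent at (2, 8): λ = (3·2² + 1)/(2·8) ≡ 0/3. 3⁻¹ ≡ 9 (mod 13), so λ ≡ 0·9 ≡ 0.
  x = λ² - 2 - 2 = 0 - 4 ≡ 9; y = λ·(2 - 9) - 8 ≡ 5. → (9, 5)

(9, 5)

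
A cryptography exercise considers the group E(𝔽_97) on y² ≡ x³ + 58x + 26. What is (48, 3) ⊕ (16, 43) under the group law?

(77, 9)

(48, 3) + (16, 43). λ = (43 - 3)/(16 - 48) ≡ 40/65 mod 97. 65⁻¹ ≡ 3 (mod 97), so λ ≡ 23.
  x = λ² - 48 - 16 = 529 - 64 ≡ 77; y = λ·(48 - 77) - 3 ≡ 9. → (77, 9)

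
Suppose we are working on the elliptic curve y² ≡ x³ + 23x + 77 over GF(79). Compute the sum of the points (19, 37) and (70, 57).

(19, 37) + (70, 57). λ = (57 - 37)/(70 - 19) ≡ 20/51 mod 79. 51⁻¹ ≡ 31 (mod 79), so λ ≡ 67.
  x = λ² - 19 - 70 = 4489 - 89 ≡ 55; y = λ·(19 - 55) - 37 ≡ 0. → (55, 0)

(55, 0)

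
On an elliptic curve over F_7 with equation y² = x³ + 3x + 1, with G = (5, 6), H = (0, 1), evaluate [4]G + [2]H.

(5, 6)

First 4G:
Repeated addition: build up to 4G.
2G: tangent at (5, 6): λ = (3·5² + 3)/(2·6) ≡ 1/5. 5⁻¹ ≡ 3 (mod 7), so λ ≡ 1·3 ≡ 3.
  x = λ² - 5 - 5 = 9 - 10 ≡ 6; y = λ·(5 - 6) - 6 ≡ 5. → (6, 5)
3G: (6, 5) + (5, 6). λ = (6 - 5)/(5 - 6) ≡ 1/6 mod 7. 6⁻¹ ≡ 6 (mod 7), so λ ≡ 6.
  x = λ² - 6 - 5 = 36 - 11 ≡ 4; y = λ·(6 - 4) - 5 ≡ 0. → (4, 0)
4G: (4, 0) + (5, 6). λ = (6 - 0)/(5 - 4) ≡ 6/1 mod 7. 1⁻¹ ≡ 1 (mod 7), so λ ≡ 6.
  x = λ² - 4 - 5 = 36 - 9 ≡ 6; y = λ·(4 - 6) - 0 ≡ 2. → (6, 2)
4G = (6, 2).
Next 2H:
Repeated addition: build up to 2H.
2H: tangent at (0, 1): λ = (3·0² + 3)/(2·1) ≡ 3/2. 2⁻¹ ≡ 4 (mod 7), so λ ≡ 3·4 ≡ 5.
  x = λ² - 0 - 0 = 25 - 0 ≡ 4; y = λ·(0 - 4) - 1 ≡ 0. → (4, 0)
2H = (4, 0).
Finally 4G + 2H:
(6, 2) + (4, 0). λ = (0 - 2)/(4 - 6) ≡ 5/5 mod 7. 5⁻¹ ≡ 3 (mod 7) since 5·3 = 15 ≡ 1, so λ ≡ 1.
  x = λ² - 6 - 4 = 1 - 10 ≡ 5; y = λ·(6 - 5) - 2 ≡ 6. → (5, 6)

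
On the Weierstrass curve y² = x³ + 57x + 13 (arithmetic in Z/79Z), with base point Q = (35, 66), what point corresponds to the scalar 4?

(52, 68)

Repeated addition: build up to 4Q.
2Q: tangent at (35, 66): λ = (3·35² + 57)/(2·66) ≡ 19/53. 53⁻¹ ≡ 3 (mod 79), so λ ≡ 19·3 ≡ 57.
  x = λ² - 35 - 35 = 3249 - 70 ≡ 19; y = λ·(35 - 19) - 66 ≡ 56. → (19, 56)
3Q: (19, 56) + (35, 66). λ = (66 - 56)/(35 - 19) ≡ 10/16 mod 79. 16⁻¹ ≡ 5 (mod 79), so λ ≡ 50.
  x = λ² - 19 - 35 = 2500 - 54 ≡ 76; y = λ·(19 - 76) - 56 ≡ 17. → (76, 17)
4Q: (76, 17) + (35, 66). λ = (66 - 17)/(35 - 76) ≡ 49/38 mod 79. 38⁻¹ ≡ 52 (mod 79) since 38·52 = 1976 ≡ 1, so λ ≡ 20.
  x = λ² - 76 - 35 = 400 - 111 ≡ 52; y = λ·(76 - 52) - 17 ≡ 68. → (52, 68)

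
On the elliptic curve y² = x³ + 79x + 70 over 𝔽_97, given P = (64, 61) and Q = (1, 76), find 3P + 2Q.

(74, 32)

First 3P:
Repeated addition: build up to 3P.
2P: tangent at (64, 61): λ = (3·64² + 79)/(2·61) ≡ 48/25. 25⁻¹ ≡ 66 (mod 97) since 25·66 = 1650 ≡ 1, so λ ≡ 48·66 ≡ 64.
  x = λ² - 64 - 64 = 4096 - 128 ≡ 88; y = λ·(64 - 88) - 61 ≡ 52. → (88, 52)
3P: (88, 52) + (64, 61). λ = (61 - 52)/(64 - 88) ≡ 9/73 mod 97. 73⁻¹ ≡ 4 (mod 97), so λ ≡ 36.
  x = λ² - 88 - 64 = 1296 - 152 ≡ 77; y = λ·(88 - 77) - 52 ≡ 53. → (77, 53)
3P = (77, 53).
Next 2Q:
Repeated addition: build up to 2Q.
2Q: tangent at (1, 76): λ = (3·1² + 79)/(2·76) ≡ 82/55. 55⁻¹ ≡ 30 (mod 97), so λ ≡ 82·30 ≡ 35.
  x = λ² - 1 - 1 = 1225 - 2 ≡ 59; y = λ·(1 - 59) - 76 ≡ 28. → (59, 28)
2Q = (59, 28).
Finally 3P + 2Q:
(77, 53) + (59, 28). λ = (28 - 53)/(59 - 77) ≡ 72/79 mod 97. 79⁻¹ ≡ 70 (mod 97) since 79·70 = 5530 ≡ 1, so λ ≡ 93.
  x = λ² - 77 - 59 = 8649 - 136 ≡ 74; y = λ·(77 - 74) - 53 ≡ 32. → (74, 32)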